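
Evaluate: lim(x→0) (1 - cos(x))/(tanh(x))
This is a 0/0 indeterminate form.

Apply L'Hôpital's rule: differentiate numerator and denominator separately.
  f(x) = 1 - cos(x)   ⇒   f'(x) = sin(x)
  g(x) = tanh(x)   ⇒   g'(x) = 1 - tanh(x)^2
  lim(x→0) f'(x)/g'(x) = lim(x→0) (sin(x))/(1 - tanh(x)^2)
  = 0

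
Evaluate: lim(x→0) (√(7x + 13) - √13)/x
This is a standard limit.

Factor or rationalize the expression:
  lim(x→0) (√(7x + 13) - √13)/x = 7·sqrt(13)/26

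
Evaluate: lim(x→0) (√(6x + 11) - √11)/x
This is a standard limit.

Factor or rationalize the expression:
  lim(x→0) (√(6x + 11) - √11)/x = 3·sqrt(11)/11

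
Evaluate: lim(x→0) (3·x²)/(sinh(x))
This is a 0/0 indeterminate form.

Apply L'Hôpital's rule: differentiate numerator and denominator separately.
  f(x) = 3·x^2   ⇒   f'(x) = 6·x
  g(x) = sinh(x)   ⇒   g'(x) = cosh(x)
  lim(x→0) f'(x)/g'(x) = lim(x→0) (6·x)/(cosh(x))
  = 0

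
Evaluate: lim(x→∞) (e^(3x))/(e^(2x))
This is an ∞/∞ indeterminate form.

Apply L'Hôpital's rule: differentiate numerator and denominator separately.
  f(x) = e^(3·x)   ⇒   f'(x) = 3·e^(3·x)
  g(x) = e^(2·x)   ⇒   g'(x) = 2·e^(2·x)
  lim(x→∞) f'(x)/g'(x) = lim(x→∞) (3·e^(3·x))/(2·e^(2·x))
  = ∞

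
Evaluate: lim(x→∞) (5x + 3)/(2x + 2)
This is an ∞/∞ indeterminate form.

Apply L'Hôpital's rule: differentiate numerator and denominator separately.
  f(x) = 5·x + 3   ⇒   f'(x) = 5
  g(x) = 2·x + 2   ⇒   g'(x) = 2
  lim(x→∞) f'(x)/g'(x) = lim(x→∞) (5)/(2)
  = 5/2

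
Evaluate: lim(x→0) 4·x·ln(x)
This is a 0·∞ indeterminate form.

Rewrite 0·∞ as a quotient (0/0 or ∞/∞ form), then apply L'Hôpital's rule:
  lim(x→0) 4·x·ln(x) = 0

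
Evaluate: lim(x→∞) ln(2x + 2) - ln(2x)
This is an ∞-∞ indeterminate form.

Combine fractions or rationalize to convert ∞-∞ to 0/0 form:
  lim(x→∞) ln(2x + 2) - ln(2x) = 0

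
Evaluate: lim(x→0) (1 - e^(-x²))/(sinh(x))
This is a 0/0 indeterminate form.

Apply L'Hôpital's rule: differentiate numerator and denominator separately.
  f(x) = 1 - e^(-x^2)   ⇒   f'(x) = 2·x·e^(-x^2)
  g(x) = sinh(x)   ⇒   g'(x) = cosh(x)
  lim(x→0) f'(x)/g'(x) = lim(x→0) (2·x·e^(-x^2))/(cosh(x))
  = 0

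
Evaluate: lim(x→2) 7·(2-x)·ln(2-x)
This is a 0·∞ indeterminate form.

Rewrite 0·∞ as a quotient (0/0 or ∞/∞ form), then apply L'Hôpital's rule:
  lim(x→2) 7·(2-x)·ln(2-x) = 0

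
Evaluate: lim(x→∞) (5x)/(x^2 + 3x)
This is an ∞/∞ indeterminate form.

Apply L'Hôpital's rule: differentiate numerator and denominator separately.
  f(x) = 5·x   ⇒   f'(x) = 5
  g(x) = x^2 + 3·x   ⇒   g'(x) = 2·x + 3
  lim(x→∞) f'(x)/g'(x) = lim(x→∞) (5)/(2·x + 3)
  = 0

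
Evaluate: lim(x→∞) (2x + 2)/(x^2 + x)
This is an ∞/∞ indeterminate form.

Apply L'Hôpital's rule: differentiate numerator and denominator separately.
  f(x) = 2·x + 2   ⇒   f'(x) = 2
  g(x) = x^2 + x   ⇒   g'(x) = 2·x + 1
  lim(x→∞) f'(x)/g'(x) = lim(x→∞) (2)/(2·x + 1)
  = 0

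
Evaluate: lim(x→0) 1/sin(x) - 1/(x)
This is an ∞-∞ indeterminate form.

Combine fractions or rationalize to convert ∞-∞ to 0/0 form:
  lim(x→0) 1/sin(x) - 1/(x) = 0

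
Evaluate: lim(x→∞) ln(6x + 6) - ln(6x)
This is an ∞-∞ indeterminate form.

Combine fractions or rationalize to convert ∞-∞ to 0/0 form:
  lim(x→∞) ln(6x + 6) - ln(6x) = 0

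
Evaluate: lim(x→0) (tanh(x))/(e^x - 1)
This is a 0/0 indeterminate form.

Apply L'Hôpital's rule: differentiate numerator and denominator separately.
  f(x) = tanh(x)   ⇒   f'(x) = 1 - tanh(x)^2
  g(x) = e^(x) - 1   ⇒   g'(x) = e^(x)
  lim(x→0) f'(x)/g'(x) = lim(x→0) (1 - tanh(x)^2)/(e^(x))
  = 1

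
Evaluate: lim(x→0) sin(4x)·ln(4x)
This is a 0·∞ indeterminate form.

Rewrite 0·∞ as a quotient (0/0 or ∞/∞ form), then apply L'Hôpital's rule:
  lim(x→0) sin(4x)·ln(4x) = 0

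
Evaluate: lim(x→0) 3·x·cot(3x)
This is a 0·∞ indeterminate form.

Rewrite 0·∞ as a quotient (0/0 or ∞/∞ form), then apply L'Hôpital's rule:
  lim(x→0) 3·x·cot(3x) = 1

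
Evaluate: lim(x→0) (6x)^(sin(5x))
This is an exponential indeterminate form.

For exponential indeterminate forms, take the natural log:
  Let L = lim(x→0) (6x)^(sin(5x))
  Then ln(L) = lim(x→0) [exponent × ln(base)]
  Evaluate using L'Hôpital or standard limits, then exponentiate.
  L = 1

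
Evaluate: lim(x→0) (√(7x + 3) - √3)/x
This is a standard limit.

Factor or rationalize the expression:
  lim(x→0) (√(7x + 3) - √3)/x = 7·sqrt(3)/6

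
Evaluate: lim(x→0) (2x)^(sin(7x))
This is an exponential indeterminate form.

For exponential indeterminate forms, take the natural log:
  Let L = lim(x→0) (2x)^(sin(7x))
  Then ln(L) = lim(x→0) [exponent × ln(base)]
  Evaluate using L'Hôpital or standard limits, then exponentiate.
  L = 1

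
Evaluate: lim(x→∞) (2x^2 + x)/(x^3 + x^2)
This is an ∞/∞ indeterminate form.

Apply L'Hôpital's rule: differentiate numerator and denominator separately.
  f(x) = 2·x^2 + x   ⇒   f'(x) = 4·x + 1
  g(x) = x^3 + x^2   ⇒   g'(x) = 3·x^2 + 2·x
  lim(x→∞) f'(x)/g'(x) = lim(x→∞) (4·x + 1)/(3·x^2 + 2·x)
  = 0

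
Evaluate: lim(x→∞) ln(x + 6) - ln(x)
This is an ∞-∞ indeterminate form.

Combine fractions or rationalize to convert ∞-∞ to 0/0 form:
  lim(x→∞) ln(x + 6) - ln(x) = 0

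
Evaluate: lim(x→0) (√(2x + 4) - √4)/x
This is a standard limit.

Factor or rationalize the expression:
  lim(x→0) (√(2x + 4) - √4)/x = 1/2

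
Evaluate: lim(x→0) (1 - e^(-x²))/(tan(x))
This is a 0/0 indeterminate form.

Apply L'Hôpital's rule: differentiate numerator and denominator separately.
  f(x) = 1 - e^(-x^2)   ⇒   f'(x) = 2·x·e^(-x^2)
  g(x) = tan(x)   ⇒   g'(x) = tan(x)^2 + 1
  lim(x→0) f'(x)/g'(x) = lim(x→0) (2·x·e^(-x^2))/(tan(x)^2 + 1)
  = 0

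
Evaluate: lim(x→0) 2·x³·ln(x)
This is a 0·∞ indeterminate form.

Rewrite 0·∞ as a quotient (0/0 or ∞/∞ form), then apply L'Hôpital's rule:
  lim(x→0) 2·x³·ln(x) = 0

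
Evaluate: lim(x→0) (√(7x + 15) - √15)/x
This is a standard limit.

Factor or rationalize the expression:
  lim(x→0) (√(7x + 15) - √15)/x = 7·sqrt(15)/30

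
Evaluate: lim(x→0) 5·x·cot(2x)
This is a 0·∞ indeterminate form.

Rewrite 0·∞ as a quotient (0/0 or ∞/∞ form), then apply L'Hôpital's rule:
  lim(x→0) 5·x·cot(2x) = 5/2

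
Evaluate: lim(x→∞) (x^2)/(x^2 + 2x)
This is an ∞/∞ indeterminate form.

Apply L'Hôpital's rule: differentiate numerator and denominator separately.
  f(x) = x^2   ⇒   f'(x) = 2·x
  g(x) = x^2 + 2·x   ⇒   g'(x) = 2·x + 2
  lim(x→∞) f'(x)/g'(x) = lim(x→∞) (2·x)/(2·x + 2)
  = 1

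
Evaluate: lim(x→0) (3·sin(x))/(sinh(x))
This is a 0/0 indeterminate form.

Apply L'Hôpital's rule: differentiate numerator and denominator separately.
  f(x) = 3·sin(x)   ⇒   f'(x) = 3·cos(x)
  g(x) = sinh(x)   ⇒   g'(x) = cosh(x)
  lim(x→0) f'(x)/g'(x) = lim(x→0) (3·cos(x))/(cosh(x))
  = 3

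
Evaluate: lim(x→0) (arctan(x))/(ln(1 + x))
This is a 0/0 indeterminate form.

Apply L'Hôpital's rule: differentiate numerator and denominator separately.
  f(x) = atan(x)   ⇒   f'(x) = 1/(x^2 + 1)
  g(x) = ln(x + 1)   ⇒   g'(x) = 1/(x + 1)
  lim(x→0) f'(x)/g'(x) = lim(x→0) (1/(x^2 + 1))/(1/(x + 1))
  = 1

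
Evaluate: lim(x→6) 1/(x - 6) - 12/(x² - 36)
This is an ∞-∞ indeterminate form.

Combine fractions or rationalize to convert ∞-∞ to 0/0 form:
  lim(x→6) 1/(x - 6) - 12/(x² - 36) = 1/12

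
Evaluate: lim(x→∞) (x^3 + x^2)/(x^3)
This is an ∞/∞ indeterminate form.

Apply L'Hôpital's rule: differentiate numerator and denominator separately.
  f(x) = x^3 + x^2   ⇒   f'(x) = 3·x^2 + 2·x
  g(x) = x^3   ⇒   g'(x) = 3·x^2
  lim(x→∞) f'(x)/g'(x) = lim(x→∞) (3·x^2 + 2·x)/(3·x^2)
  = 1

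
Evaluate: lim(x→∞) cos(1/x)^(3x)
This is an exponential indeterminate form.

For exponential indeterminate forms, take the natural log:
  Let L = lim(x→∞) cos(1/x)^(3x)
  Then ln(L) = lim(x→∞) [exponent × ln(base)]
  Evaluate using L'Hôpital or standard limits, then exponentiate.
  L = 1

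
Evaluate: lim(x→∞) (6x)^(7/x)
This is an exponential indeterminate form.

For exponential indeterminate forms, take the natural log:
  Let L = lim(x→∞) (6x)^(7/x)
  Then ln(L) = lim(x→∞) [exponent × ln(base)]
  Evaluate using L'Hôpital or standard limits, then exponentiate.
  L = 1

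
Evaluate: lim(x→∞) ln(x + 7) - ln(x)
This is an ∞-∞ indeterminate form.

Combine fractions or rationalize to convert ∞-∞ to 0/0 form:
  lim(x→∞) ln(x + 7) - ln(x) = 0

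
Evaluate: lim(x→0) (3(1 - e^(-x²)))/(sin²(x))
This is a 0/0 indeterminate form.

Apply L'Hôpital's rule: differentiate numerator and denominator separately.
  f(x) = 3 - 3·e^(-x^2)   ⇒   f'(x) = 6·x·e^(-x^2)
  g(x) = sin(x)^2   ⇒   g'(x) = 2·sin(x)·cos(x)
  lim(x→0) f'(x)/g'(x) = lim(x→0) (6·x·e^(-x^2))/(2·sin(x)·cos(x))
  = 3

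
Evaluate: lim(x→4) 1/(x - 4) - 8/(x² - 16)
This is an ∞-∞ indeterminate form.

Combine fractions or rationalize to convert ∞-∞ to 0/0 form:
  lim(x→4) 1/(x - 4) - 8/(x² - 16) = 1/8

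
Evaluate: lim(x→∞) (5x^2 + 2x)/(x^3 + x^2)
This is an ∞/∞ indeterminate form.

Apply L'Hôpital's rule: differentiate numerator and denominator separately.
  f(x) = 5·x^2 + 2·x   ⇒   f'(x) = 10·x + 2
  g(x) = x^3 + x^2   ⇒   g'(x) = 3·x^2 + 2·x
  lim(x→∞) f'(x)/g'(x) = lim(x→∞) (10·x + 2)/(3·x^2 + 2·x)
  = 0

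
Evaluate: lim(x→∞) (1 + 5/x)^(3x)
This is an exponential indeterminate form.

For exponential indeterminate forms, take the natural log:
  Let L = lim(x→∞) (1 + 5/x)^(3x)
  Then ln(L) = lim(x→∞) [exponent × ln(base)]
  Evaluate using L'Hôpital or standard limits, then exponentiate.
  L = e^(15)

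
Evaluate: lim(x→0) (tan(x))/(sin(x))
This is a 0/0 indeterminate form.

Apply L'Hôpital's rule: differentiate numerator and denominator separately.
  f(x) = tan(x)   ⇒   f'(x) = tan(x)^2 + 1
  g(x) = sin(x)   ⇒   g'(x) = cos(x)
  lim(x→0) f'(x)/g'(x) = lim(x→0) (tan(x)^2 + 1)/(cos(x))
  = 1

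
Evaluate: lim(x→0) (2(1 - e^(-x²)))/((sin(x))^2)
This is a 0/0 indeterminate form.

Apply L'Hôpital's rule: differentiate numerator and denominator separately.
  f(x) = 2 - 2·e^(-x^2)   ⇒   f'(x) = 4·x·e^(-x^2)
  g(x) = sin(x)^2   ⇒   g'(x) = 2·sin(x)·cos(x)
  lim(x→0) f'(x)/g'(x) = lim(x→0) (4·x·e^(-x^2))/(2·sin(x)·cos(x))
  = 2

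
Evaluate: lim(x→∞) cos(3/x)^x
This is an exponential indeterminate form.

For exponential indeterminate forms, take the natural log:
  Let L = lim(x→∞) cos(3/x)^x
  Then ln(L) = lim(x→∞) [exponent × ln(base)]
  Evaluate using L'Hôpital or standard limits, then exponentiate.
  L = 1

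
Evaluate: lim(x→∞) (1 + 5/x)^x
This is an exponential indeterminate form.

For exponential indeterminate forms, take the natural log:
  Let L = lim(x→∞) (1 + 5/x)^x
  Then ln(L) = lim(x→∞) [exponent × ln(base)]
  Evaluate using L'Hôpital or standard limits, then exponentiate.
  L = e^(5)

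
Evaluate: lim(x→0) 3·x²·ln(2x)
This is a 0·∞ indeterminate form.

Rewrite 0·∞ as a quotient (0/0 or ∞/∞ form), then apply L'Hôpital's rule:
  lim(x→0) 3·x²·ln(2x) = 0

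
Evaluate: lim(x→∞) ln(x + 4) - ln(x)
This is an ∞-∞ indeterminate form.

Combine fractions or rationalize to convert ∞-∞ to 0/0 form:
  lim(x→∞) ln(x + 4) - ln(x) = 0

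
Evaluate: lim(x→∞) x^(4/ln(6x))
This is an exponential indeterminate form.

For exponential indeterminate forms, take the natural log:
  Let L = lim(x→∞) x^(4/ln(6x))
  Then ln(L) = lim(x→∞) [exponent × ln(base)]
  Evaluate using L'Hôpital or standard limits, then exponentiate.
  L = e^(4)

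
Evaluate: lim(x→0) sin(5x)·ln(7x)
This is a 0·∞ indeterminate form.

Rewrite 0·∞ as a quotient (0/0 or ∞/∞ form), then apply L'Hôpital's rule:
  lim(x→0) sin(5x)·ln(7x) = 0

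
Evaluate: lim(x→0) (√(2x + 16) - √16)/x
This is a standard limit.

Factor or rationalize the expression:
  lim(x→0) (√(2x + 16) - √16)/x = 1/4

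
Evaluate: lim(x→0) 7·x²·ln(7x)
This is a 0·∞ indeterminate form.

Rewrite 0·∞ as a quotient (0/0 or ∞/∞ form), then apply L'Hôpital's rule:
  lim(x→0) 7·x²·ln(7x) = 0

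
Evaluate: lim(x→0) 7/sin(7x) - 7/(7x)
This is an ∞-∞ indeterminate form.

Combine fractions or rationalize to convert ∞-∞ to 0/0 form:
  lim(x→0) 7/sin(7x) - 7/(7x) = 0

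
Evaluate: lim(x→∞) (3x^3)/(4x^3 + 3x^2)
This is an ∞/∞ indeterminate form.

Apply L'Hôpital's rule: differentiate numerator and denominator separately.
  f(x) = 3·x^3   ⇒   f'(x) = 9·x^2
  g(x) = 4·x^3 + 3·x^2   ⇒   g'(x) = 12·x^2 + 6·x
  lim(x→∞) f'(x)/g'(x) = lim(x→∞) (9·x^2)/(12·x^2 + 6·x)
  = 3/4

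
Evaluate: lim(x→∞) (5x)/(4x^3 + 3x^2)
This is an ∞/∞ indeterminate form.

Apply L'Hôpital's rule: differentiate numerator and denominator separately.
  f(x) = 5·x   ⇒   f'(x) = 5
  g(x) = 4·x^3 + 3·x^2   ⇒   g'(x) = 12·x^2 + 6·x
  lim(x→∞) f'(x)/g'(x) = lim(x→∞) (5)/(12·x^2 + 6·x)
  = 0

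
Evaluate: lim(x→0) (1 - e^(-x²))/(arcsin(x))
This is a 0/0 indeterminate form.

Apply L'Hôpital's rule: differentiate numerator and denominator separately.
  f(x) = 1 - e^(-x^2)   ⇒   f'(x) = 2·x·e^(-x^2)
  g(x) = asin(x)   ⇒   g'(x) = 1/sqrt(1 - x^2)
  lim(x→0) f'(x)/g'(x) = lim(x→0) (2·x·e^(-x^2))/(1/sqrt(1 - x^2))
  = 0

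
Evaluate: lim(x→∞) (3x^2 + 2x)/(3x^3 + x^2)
This is an ∞/∞ indeterminate form.

Apply L'Hôpital's rule: differentiate numerator and denominator separately.
  f(x) = 3·x^2 + 2·x   ⇒   f'(x) = 6·x + 2
  g(x) = 3·x^3 + x^2   ⇒   g'(x) = 9·x^2 + 2·x
  lim(x→∞) f'(x)/g'(x) = lim(x→∞) (6·x + 2)/(9·x^2 + 2·x)
  = 0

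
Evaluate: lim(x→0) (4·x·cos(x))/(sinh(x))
This is a 0/0 indeterminate form.

Apply L'Hôpital's rule: differentiate numerator and denominator separately.
  f(x) = 4·x·cos(x)   ⇒   f'(x) = -4·x·sin(x) + 4·cos(x)
  g(x) = sinh(x)   ⇒   g'(x) = cosh(x)
  lim(x→0) f'(x)/g'(x) = lim(x→0) (-4·x·sin(x) + 4·cos(x))/(cosh(x))
  = 4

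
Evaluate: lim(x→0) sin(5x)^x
This is an exponential indeterminate form.

For exponential indeterminate forms, take the natural log:
  Let L = lim(x→0) sin(5x)^x
  Then ln(L) = lim(x→0) [exponent × ln(base)]
  Evaluate using L'Hôpital or standard limits, then exponentiate.
  L = 1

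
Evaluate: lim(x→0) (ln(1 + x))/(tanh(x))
This is a 0/0 indeterminate form.

Apply L'Hôpital's rule: differentiate numerator and denominator separately.
  f(x) = ln(x + 1)   ⇒   f'(x) = 1/(x + 1)
  g(x) = tanh(x)   ⇒   g'(x) = 1 - tanh(x)^2
  lim(x→0) f'(x)/g'(x) = lim(x→0) (1/(x + 1))/(1 - tanh(x)^2)
  = 1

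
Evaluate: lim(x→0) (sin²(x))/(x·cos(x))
This is a 0/0 indeterminate form.

Apply L'Hôpital's rule: differentiate numerator and denominator separately.
  f(x) = sin(x)^2   ⇒   f'(x) = 2·sin(x)·cos(x)
  g(x) = x·cos(x)   ⇒   g'(x) = -x·sin(x) + cos(x)
  lim(x→0) f'(x)/g'(x) = lim(x→0) (2·sin(x)·cos(x))/(-x·sin(x) + cos(x))
  = 0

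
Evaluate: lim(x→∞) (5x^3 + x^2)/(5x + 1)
This is an ∞/∞ indeterminate form.

Apply L'Hôpital's rule: differentiate numerator and denominator separately.
  f(x) = 5·x^3 + x^2   ⇒   f'(x) = 15·x^2 + 2·x
  g(x) = 5·x + 1   ⇒   g'(x) = 5
  lim(x→∞) f'(x)/g'(x) = lim(x→∞) (15·x^2 + 2·x)/(5)
  = ∞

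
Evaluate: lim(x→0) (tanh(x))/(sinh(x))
This is a 0/0 indeterminate form.

Apply L'Hôpital's rule: differentiate numerator and denominator separately.
  f(x) = tanh(x)   ⇒   f'(x) = 1 - tanh(x)^2
  g(x) = sinh(x)   ⇒   g'(x) = cosh(x)
  lim(x→0) f'(x)/g'(x) = lim(x→0) (1 - tanh(x)^2)/(cosh(x))
  = 1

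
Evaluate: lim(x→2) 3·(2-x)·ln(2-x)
This is a 0·∞ indeterminate form.

Rewrite 0·∞ as a quotient (0/0 or ∞/∞ form), then apply L'Hôpital's rule:
  lim(x→2) 3·(2-x)·ln(2-x) = 0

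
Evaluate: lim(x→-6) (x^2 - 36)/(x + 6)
This is a standard limit.

Factor or rationalize the expression:
  lim(x→-6) (x^2 - 36)/(x + 6) = -12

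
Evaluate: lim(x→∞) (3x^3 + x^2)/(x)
This is an ∞/∞ indeterminate form.

Apply L'Hôpital's rule: differentiate numerator and denominator separately.
  f(x) = 3·x^3 + x^2   ⇒   f'(x) = 9·x^2 + 2·x
  g(x) = x   ⇒   g'(x) = 1
  lim(x→∞) f'(x)/g'(x) = lim(x→∞) (9·x^2 + 2·x)/(1)
  = ∞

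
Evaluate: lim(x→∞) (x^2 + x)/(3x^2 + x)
This is an ∞/∞ indeterminate form.

Apply L'Hôpital's rule: differentiate numerator and denominator separately.
  f(x) = x^2 + x   ⇒   f'(x) = 2·x + 1
  g(x) = 3·x^2 + x   ⇒   g'(x) = 6·x + 1
  lim(x→∞) f'(x)/g'(x) = lim(x→∞) (2·x + 1)/(6·x + 1)
  = 1/3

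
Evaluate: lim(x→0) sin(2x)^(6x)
This is an exponential indeterminate form.

For exponential indeterminate forms, take the natural log:
  Let L = lim(x→0) sin(2x)^(6x)
  Then ln(L) = lim(x→0) [exponent × ln(base)]
  Evaluate using L'Hôpital or standard limits, then exponentiate.
  L = 1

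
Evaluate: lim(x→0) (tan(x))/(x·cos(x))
This is a 0/0 indeterminate form.

Apply L'Hôpital's rule: differentiate numerator and denominator separately.
  f(x) = tan(x)   ⇒   f'(x) = tan(x)^2 + 1
  g(x) = x·cos(x)   ⇒   g'(x) = -x·sin(x) + cos(x)
  lim(x→0) f'(x)/g'(x) = lim(x→0) (tan(x)^2 + 1)/(-x·sin(x) + cos(x))
  = 1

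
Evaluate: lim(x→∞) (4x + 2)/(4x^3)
This is an ∞/∞ indeterminate form.

Apply L'Hôpital's rule: differentiate numerator and denominator separately.
  f(x) = 4·x + 2   ⇒   f'(x) = 4
  g(x) = 4·x^3   ⇒   g'(x) = 12·x^2
  lim(x→∞) f'(x)/g'(x) = lim(x→∞) (4)/(12·x^2)
  = 0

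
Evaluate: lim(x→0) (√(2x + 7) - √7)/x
This is a standard limit.

Factor or rationalize the expression:
  lim(x→0) (√(2x + 7) - √7)/x = sqrt(7)/7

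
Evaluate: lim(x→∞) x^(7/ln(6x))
This is an exponential indeterminate form.

For exponential indeterminate forms, take the natural log:
  Let L = lim(x→∞) x^(7/ln(6x))
  Then ln(L) = lim(x→∞) [exponent × ln(base)]
  Evaluate using L'Hôpital or standard limits, then exponentiate.
  L = e^(7)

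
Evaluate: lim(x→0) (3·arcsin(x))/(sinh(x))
This is a 0/0 indeterminate form.

Apply L'Hôpital's rule: differentiate numerator and denominator separately.
  f(x) = 3·asin(x)   ⇒   f'(x) = 3/sqrt(1 - x^2)
  g(x) = sinh(x)   ⇒   g'(x) = cosh(x)
  lim(x→0) f'(x)/g'(x) = lim(x→0) (3/sqrt(1 - x^2))/(cosh(x))
  = 3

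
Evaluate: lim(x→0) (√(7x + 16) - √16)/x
This is a standard limit.

Factor or rationalize the expression:
  lim(x→0) (√(7x + 16) - √16)/x = 7/8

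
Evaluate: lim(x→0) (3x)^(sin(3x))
This is an exponential indeterminate form.

For exponential indeterminate forms, take the natural log:
  Let L = lim(x→0) (3x)^(sin(3x))
  Then ln(L) = lim(x→0) [exponent × ln(base)]
  Evaluate using L'Hôpital or standard limits, then exponentiate.
  L = 1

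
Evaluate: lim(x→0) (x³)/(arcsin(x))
This is a 0/0 indeterminate form.

Apply L'Hôpital's rule: differentiate numerator and denominator separately.
  f(x) = x^3   ⇒   f'(x) = 3·x^2
  g(x) = asin(x)   ⇒   g'(x) = 1/sqrt(1 - x^2)
  lim(x→0) f'(x)/g'(x) = lim(x→0) (3·x^2)/(1/sqrt(1 - x^2))
  = 0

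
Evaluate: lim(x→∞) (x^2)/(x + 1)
This is an ∞/∞ indeterminate form.

Apply L'Hôpital's rule: differentiate numerator and denominator separately.
  f(x) = x^2   ⇒   f'(x) = 2·x
  g(x) = x + 1   ⇒   g'(x) = 1
  lim(x→∞) f'(x)/g'(x) = lim(x→∞) (2·x)/(1)
  = ∞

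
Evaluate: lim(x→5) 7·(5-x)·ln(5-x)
This is a 0·∞ indeterminate form.

Rewrite 0·∞ as a quotient (0/0 or ∞/∞ form), then apply L'Hôpital's rule:
  lim(x→5) 7·(5-x)·ln(5-x) = 0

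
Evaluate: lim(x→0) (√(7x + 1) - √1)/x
This is a standard limit.

Factor or rationalize the expression:
  lim(x→0) (√(7x + 1) - √1)/x = 7/2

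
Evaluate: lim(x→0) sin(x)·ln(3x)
This is a 0·∞ indeterminate form.

Rewrite 0·∞ as a quotient (0/0 or ∞/∞ form), then apply L'Hôpital's rule:
  lim(x→0) sin(x)·ln(3x) = 0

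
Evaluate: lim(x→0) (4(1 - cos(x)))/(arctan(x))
This is a 0/0 indeterminate form.

Apply L'Hôpital's rule: differentiate numerator and denominator separately.
  f(x) = 4 - 4·cos(x)   ⇒   f'(x) = 4·sin(x)
  g(x) = atan(x)   ⇒   g'(x) = 1/(x^2 + 1)
  lim(x→0) f'(x)/g'(x) = lim(x→0) (4·sin(x))/(1/(x^2 + 1))
  = 0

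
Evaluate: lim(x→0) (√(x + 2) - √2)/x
This is a standard limit.

Factor or rationalize the expression:
  lim(x→0) (√(x + 2) - √2)/x = sqrt(2)/4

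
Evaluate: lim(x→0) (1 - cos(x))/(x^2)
This is a 0/0 indeterminate form.

Apply L'Hôpital's rule: differentiate numerator and denominator separately.
  f(x) = 1 - cos(x)   ⇒   f'(x) = sin(x)
  g(x) = x^2   ⇒   g'(x) = 2·x
  lim(x→0) f'(x)/g'(x) = lim(x→0) (sin(x))/(2·x)
  = 1/2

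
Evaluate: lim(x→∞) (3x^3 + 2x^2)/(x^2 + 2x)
This is an ∞/∞ indeterminate form.

Apply L'Hôpital's rule: differentiate numerator and denominator separately.
  f(x) = 3·x^3 + 2·x^2   ⇒   f'(x) = 9·x^2 + 4·x
  g(x) = x^2 + 2·x   ⇒   g'(x) = 2·x + 2
  lim(x→∞) f'(x)/g'(x) = lim(x→∞) (9·x^2 + 4·x)/(2·x + 2)
  = ∞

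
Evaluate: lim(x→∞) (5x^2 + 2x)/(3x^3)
This is an ∞/∞ indeterminate form.

Apply L'Hôpital's rule: differentiate numerator and denominator separately.
  f(x) = 5·x^2 + 2·x   ⇒   f'(x) = 10·x + 2
  g(x) = 3·x^3   ⇒   g'(x) = 9·x^2
  lim(x→∞) f'(x)/g'(x) = lim(x→∞) (10·x + 2)/(9·x^2)
  = 0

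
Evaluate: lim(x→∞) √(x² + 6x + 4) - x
This is an ∞-∞ indeterminate form.

Combine fractions or rationalize to convert ∞-∞ to 0/0 form:
  lim(x→∞) √(x² + 6x + 4) - x = 3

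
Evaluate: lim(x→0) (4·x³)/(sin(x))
This is a 0/0 indeterminate form.

Apply L'Hôpital's rule: differentiate numerator and denominator separately.
  f(x) = 4·x^3   ⇒   f'(x) = 12·x^2
  g(x) = sin(x)   ⇒   g'(x) = cos(x)
  lim(x→0) f'(x)/g'(x) = lim(x→0) (12·x^2)/(cos(x))
  = 0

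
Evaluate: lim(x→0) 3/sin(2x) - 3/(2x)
This is an ∞-∞ indeterminate form.

Combine fractions or rationalize to convert ∞-∞ to 0/0 form:
  lim(x→0) 3/sin(2x) - 3/(2x) = 0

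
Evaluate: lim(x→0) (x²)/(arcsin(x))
This is a 0/0 indeterminate form.

Apply L'Hôpital's rule: differentiate numerator and denominator separately.
  f(x) = x^2   ⇒   f'(x) = 2·x
  g(x) = asin(x)   ⇒   g'(x) = 1/sqrt(1 - x^2)
  lim(x→0) f'(x)/g'(x) = lim(x→0) (2·x)/(1/sqrt(1 - x^2))
  = 0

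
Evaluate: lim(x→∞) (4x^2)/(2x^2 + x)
This is an ∞/∞ indeterminate form.

Apply L'Hôpital's rule: differentiate numerator and denominator separately.
  f(x) = 4·x^2   ⇒   f'(x) = 8·x
  g(x) = 2·x^2 + x   ⇒   g'(x) = 4·x + 1
  lim(x→∞) f'(x)/g'(x) = lim(x→∞) (8·x)/(4·x + 1)
  = 2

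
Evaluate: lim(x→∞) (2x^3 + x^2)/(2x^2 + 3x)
This is an ∞/∞ indeterminate form.

Apply L'Hôpital's rule: differentiate numerator and denominator separately.
  f(x) = 2·x^3 + x^2   ⇒   f'(x) = 6·x^2 + 2·x
  g(x) = 2·x^2 + 3·x   ⇒   g'(x) = 4·x + 3
  lim(x→∞) f'(x)/g'(x) = lim(x→∞) (6·x^2 + 2·x)/(4·x + 3)
  = ∞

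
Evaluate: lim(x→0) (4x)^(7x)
This is an exponential indeterminate form.

For exponential indeterminate forms, take the natural log:
  Let L = lim(x→0) (4x)^(7x)
  Then ln(L) = lim(x→0) [exponent × ln(base)]
  Evaluate using L'Hôpital or standard limits, then exponentiate.
  L = 1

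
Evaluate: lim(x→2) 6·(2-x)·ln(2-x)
This is a 0·∞ indeterminate form.

Rewrite 0·∞ as a quotient (0/0 or ∞/∞ form), then apply L'Hôpital's rule:
  lim(x→2) 6·(2-x)·ln(2-x) = 0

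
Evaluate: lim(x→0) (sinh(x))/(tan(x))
This is a 0/0 indeterminate form.

Apply L'Hôpital's rule: differentiate numerator and denominator separately.
  f(x) = sinh(x)   ⇒   f'(x) = cosh(x)
  g(x) = tan(x)   ⇒   g'(x) = tan(x)^2 + 1
  lim(x→0) f'(x)/g'(x) = lim(x→0) (cosh(x))/(tan(x)^2 + 1)
  = 1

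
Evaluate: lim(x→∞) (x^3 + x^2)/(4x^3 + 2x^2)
This is an ∞/∞ indeterminate form.

Apply L'Hôpital's rule: differentiate numerator and denominator separately.
  f(x) = x^3 + x^2   ⇒   f'(x) = 3·x^2 + 2·x
  g(x) = 4·x^3 + 2·x^2   ⇒   g'(x) = 12·x^2 + 4·x
  lim(x→∞) f'(x)/g'(x) = lim(x→∞) (3·x^2 + 2·x)/(12·x^2 + 4·x)
  = 1/4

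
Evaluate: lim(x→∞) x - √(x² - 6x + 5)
This is an ∞-∞ indeterminate form.

Combine fractions or rationalize to convert ∞-∞ to 0/0 form:
  lim(x→∞) x - √(x² - 6x + 5) = 3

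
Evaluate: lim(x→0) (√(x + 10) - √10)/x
This is a standard limit.

Factor or rationalize the expression:
  lim(x→0) (√(x + 10) - √10)/x = sqrt(10)/20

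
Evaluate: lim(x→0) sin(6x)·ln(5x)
This is a 0·∞ indeterminate form.

Rewrite 0·∞ as a quotient (0/0 or ∞/∞ form), then apply L'Hôpital's rule:
  lim(x→0) sin(6x)·ln(5x) = 0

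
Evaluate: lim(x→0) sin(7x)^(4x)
This is an exponential indeterminate form.

For exponential indeterminate forms, take the natural log:
  Let L = lim(x→0) sin(7x)^(4x)
  Then ln(L) = lim(x→0) [exponent × ln(base)]
  Evaluate using L'Hôpital or standard limits, then exponentiate.
  L = 1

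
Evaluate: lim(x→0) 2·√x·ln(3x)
This is a 0·∞ indeterminate form.

Rewrite 0·∞ as a quotient (0/0 or ∞/∞ form), then apply L'Hôpital's rule:
  lim(x→0) 2·√x·ln(3x) = 0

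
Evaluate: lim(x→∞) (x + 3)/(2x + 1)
This is an ∞/∞ indeterminate form.

Apply L'Hôpital's rule: differentiate numerator and denominator separately.
  f(x) = x + 3   ⇒   f'(x) = 1
  g(x) = 2·x + 1   ⇒   g'(x) = 2
  lim(x→∞) f'(x)/g'(x) = lim(x→∞) (1)/(2)
  = 1/2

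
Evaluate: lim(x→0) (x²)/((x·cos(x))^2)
This is a 0/0 indeterminate form.

Apply L'Hôpital's rule: differentiate numerator and denominator separately.
  f(x) = x^2   ⇒   f'(x) = 2·x
  g(x) = x^2·cos(x)^2   ⇒   g'(x) = -2·x^2·sin(x)·cos(x) + 2·x·cos(x)^2
  lim(x→0) f'(x)/g'(x) = lim(x→0) (2·x)/(-2·x^2·sin(x)·cos(x) + 2·x·cos(x)^2)
  = 1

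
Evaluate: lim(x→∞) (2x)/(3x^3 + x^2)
This is an ∞/∞ indeterminate form.

Apply L'Hôpital's rule: differentiate numerator and denominator separately.
  f(x) = 2·x   ⇒   f'(x) = 2
  g(x) = 3·x^3 + x^2   ⇒   g'(x) = 9·x^2 + 2·x
  lim(x→∞) f'(x)/g'(x) = lim(x→∞) (2)/(9·x^2 + 2·x)
  = 0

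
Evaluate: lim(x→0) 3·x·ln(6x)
This is a 0·∞ indeterminate form.

Rewrite 0·∞ as a quotient (0/0 or ∞/∞ form), then apply L'Hôpital's rule:
  lim(x→0) 3·x·ln(6x) = 0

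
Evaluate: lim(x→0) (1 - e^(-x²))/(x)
This is a 0/0 indeterminate form.

Apply L'Hôpital's rule: differentiate numerator and denominator separately.
  f(x) = 1 - e^(-x^2)   ⇒   f'(x) = 2·x·e^(-x^2)
  g(x) = x   ⇒   g'(x) = 1
  lim(x→0) f'(x)/g'(x) = lim(x→0) (2·x·e^(-x^2))/(1)
  = 0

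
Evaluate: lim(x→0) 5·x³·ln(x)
This is a 0·∞ indeterminate form.

Rewrite 0·∞ as a quotient (0/0 or ∞/∞ form), then apply L'Hôpital's rule:
  lim(x→0) 5·x³·ln(x) = 0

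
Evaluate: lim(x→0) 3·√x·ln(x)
This is a 0·∞ indeterminate form.

Rewrite 0·∞ as a quotient (0/0 or ∞/∞ form), then apply L'Hôpital's rule:
  lim(x→0) 3·√x·ln(x) = 0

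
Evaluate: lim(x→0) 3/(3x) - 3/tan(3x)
This is an ∞-∞ indeterminate form.

Combine fractions or rationalize to convert ∞-∞ to 0/0 form:
  lim(x→0) 3/(3x) - 3/tan(3x) = 0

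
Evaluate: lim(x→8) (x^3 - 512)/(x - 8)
This is a standard limit.

Factor or rationalize the expression:
  lim(x→8) (x^3 - 512)/(x - 8) = 192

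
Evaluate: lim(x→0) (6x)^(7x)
This is an exponential indeterminate form.

For exponential indeterminate forms, take the natural log:
  Let L = lim(x→0) (6x)^(7x)
  Then ln(L) = lim(x→0) [exponent × ln(base)]
  Evaluate using L'Hôpital or standard limits, then exponentiate.
  L = 1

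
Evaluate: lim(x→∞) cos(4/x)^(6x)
This is an exponential indeterminate form.

For exponential indeterminate forms, take the natural log:
  Let L = lim(x→∞) cos(4/x)^(6x)
  Then ln(L) = lim(x→∞) [exponent × ln(base)]
  Evaluate using L'Hôpital or standard limits, then exponentiate.
  L = 1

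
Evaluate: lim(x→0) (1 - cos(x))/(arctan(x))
This is a 0/0 indeterminate form.

Apply L'Hôpital's rule: differentiate numerator and denominator separately.
  f(x) = 1 - cos(x)   ⇒   f'(x) = sin(x)
  g(x) = atan(x)   ⇒   g'(x) = 1/(x^2 + 1)
  lim(x→0) f'(x)/g'(x) = lim(x→0) (sin(x))/(1/(x^2 + 1))
  = 0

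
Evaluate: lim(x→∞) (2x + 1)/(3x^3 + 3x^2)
This is an ∞/∞ indeterminate form.

Apply L'Hôpital's rule: differentiate numerator and denominator separately.
  f(x) = 2·x + 1   ⇒   f'(x) = 2
  g(x) = 3·x^3 + 3·x^2   ⇒   g'(x) = 9·x^2 + 6·x
  lim(x→∞) f'(x)/g'(x) = lim(x→∞) (2)/(9·x^2 + 6·x)
  = 0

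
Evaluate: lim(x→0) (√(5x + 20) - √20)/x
This is a standard limit.

Factor or rationalize the expression:
  lim(x→0) (√(5x + 20) - √20)/x = sqrt(5)/4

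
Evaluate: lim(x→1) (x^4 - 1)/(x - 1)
This is a standard limit.

Factor or rationalize the expression:
  lim(x→1) (x^4 - 1)/(x - 1) = 4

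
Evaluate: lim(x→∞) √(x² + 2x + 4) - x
This is an ∞-∞ indeterminate form.

Combine fractions or rationalize to convert ∞-∞ to 0/0 form:
  lim(x→∞) √(x² + 2x + 4) - x = 1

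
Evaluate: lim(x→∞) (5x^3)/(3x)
This is an ∞/∞ indeterminate form.

Apply L'Hôpital's rule: differentiate numerator and denominator separately.
  f(x) = 5·x^3   ⇒   f'(x) = 15·x^2
  g(x) = 3·x   ⇒   g'(x) = 3
  lim(x→∞) f'(x)/g'(x) = lim(x→∞) (15·x^2)/(3)
  = ∞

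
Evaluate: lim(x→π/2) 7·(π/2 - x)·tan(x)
This is a 0·∞ indeterminate form.

Rewrite 0·∞ as a quotient (0/0 or ∞/∞ form), then apply L'Hôpital's rule:
  lim(x→π/2) 7·(π/2 - x)·tan(x) = 7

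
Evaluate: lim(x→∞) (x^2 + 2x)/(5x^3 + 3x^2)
This is an ∞/∞ indeterminate form.

Apply L'Hôpital's rule: differentiate numerator and denominator separately.
  f(x) = x^2 + 2·x   ⇒   f'(x) = 2·x + 2
  g(x) = 5·x^3 + 3·x^2   ⇒   g'(x) = 15·x^2 + 6·x
  lim(x→∞) f'(x)/g'(x) = lim(x→∞) (2·x + 2)/(15·x^2 + 6·x)
  = 0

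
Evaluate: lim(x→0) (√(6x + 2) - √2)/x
This is a standard limit.

Factor or rationalize the expression:
  lim(x→0) (√(6x + 2) - √2)/x = 3·sqrt(2)/2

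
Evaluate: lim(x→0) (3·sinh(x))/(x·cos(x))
This is a 0/0 indeterminate form.

Apply L'Hôpital's rule: differentiate numerator and denominator separately.
  f(x) = 3·sinh(x)   ⇒   f'(x) = 3·cosh(x)
  g(x) = x·cos(x)   ⇒   g'(x) = -x·sin(x) + cos(x)
  lim(x→0) f'(x)/g'(x) = lim(x→0) (3·cosh(x))/(-x·sin(x) + cos(x))
  = 3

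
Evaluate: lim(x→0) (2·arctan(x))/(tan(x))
This is a 0/0 indeterminate form.

Apply L'Hôpital's rule: differentiate numerator and denominator separately.
  f(x) = 2·atan(x)   ⇒   f'(x) = 2/(x^2 + 1)
  g(x) = tan(x)   ⇒   g'(x) = tan(x)^2 + 1
  lim(x→0) f'(x)/g'(x) = lim(x→0) (2/(x^2 + 1))/(tan(x)^2 + 1)
  = 2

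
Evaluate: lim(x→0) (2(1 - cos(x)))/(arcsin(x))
This is a 0/0 indeterminate form.

Apply L'Hôpital's rule: differentiate numerator and denominator separately.
  f(x) = 2 - 2·cos(x)   ⇒   f'(x) = 2·sin(x)
  g(x) = asin(x)   ⇒   g'(x) = 1/sqrt(1 - x^2)
  lim(x→0) f'(x)/g'(x) = lim(x→0) (2·sin(x))/(1/sqrt(1 - x^2))
  = 0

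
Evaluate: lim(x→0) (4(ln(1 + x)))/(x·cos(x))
This is a 0/0 indeterminate form.

Apply L'Hôpital's rule: differentiate numerator and denominator separately.
  f(x) = 4·ln(x + 1)   ⇒   f'(x) = 4/(x + 1)
  g(x) = x·cos(x)   ⇒   g'(x) = -x·sin(x) + cos(x)
  lim(x→0) f'(x)/g'(x) = lim(x→0) (4/(x + 1))/(-x·sin(x) + cos(x))
  = 4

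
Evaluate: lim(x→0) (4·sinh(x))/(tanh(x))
This is a 0/0 indeterminate form.

Apply L'Hôpital's rule: differentiate numerator and denominator separately.
  f(x) = 4·sinh(x)   ⇒   f'(x) = 4·cosh(x)
  g(x) = tanh(x)   ⇒   g'(x) = 1 - tanh(x)^2
  lim(x→0) f'(x)/g'(x) = lim(x→0) (4·cosh(x))/(1 - tanh(x)^2)
  = 4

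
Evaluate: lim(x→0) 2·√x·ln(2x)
This is a 0·∞ indeterminate form.

Rewrite 0·∞ as a quotient (0/0 or ∞/∞ form), then apply L'Hôpital's rule:
  lim(x→0) 2·√x·ln(2x) = 0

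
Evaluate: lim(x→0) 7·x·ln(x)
This is a 0·∞ indeterminate form.

Rewrite 0·∞ as a quotient (0/0 or ∞/∞ form), then apply L'Hôpital's rule:
  lim(x→0) 7·x·ln(x) = 0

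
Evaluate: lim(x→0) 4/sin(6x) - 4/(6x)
This is an ∞-∞ indeterminate form.

Combine fractions or rationalize to convert ∞-∞ to 0/0 form:
  lim(x→0) 4/sin(6x) - 4/(6x) = 0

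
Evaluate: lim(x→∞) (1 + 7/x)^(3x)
This is an exponential indeterminate form.

For exponential indeterminate forms, take the natural log:
  Let L = lim(x→∞) (1 + 7/x)^(3x)
  Then ln(L) = lim(x→∞) [exponent × ln(base)]
  Evaluate using L'Hôpital or standard limits, then exponentiate.
  L = e^(21)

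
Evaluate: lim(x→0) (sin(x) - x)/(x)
This is a 0/0 indeterminate form.

Apply L'Hôpital's rule: differentiate numerator and denominator separately.
  f(x) = -x + sin(x)   ⇒   f'(x) = cos(x) - 1
  g(x) = x   ⇒   g'(x) = 1
  lim(x→0) f'(x)/g'(x) = lim(x→0) (cos(x) - 1)/(1)
  = 0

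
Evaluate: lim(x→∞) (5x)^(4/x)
This is an exponential indeterminate form.

For exponential indeterminate forms, take the natural log:
  Let L = lim(x→∞) (5x)^(4/x)
  Then ln(L) = lim(x→∞) [exponent × ln(base)]
  Evaluate using L'Hôpital or standard limits, then exponentiate.
  L = 1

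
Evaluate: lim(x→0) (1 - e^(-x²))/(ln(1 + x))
This is a 0/0 indeterminate form.

Apply L'Hôpital's rule: differentiate numerator and denominator separately.
  f(x) = 1 - e^(-x^2)   ⇒   f'(x) = 2·x·e^(-x^2)
  g(x) = ln(x + 1)   ⇒   g'(x) = 1/(x + 1)
  lim(x→0) f'(x)/g'(x) = lim(x→0) (2·x·e^(-x^2))/(1/(x + 1))
  = 0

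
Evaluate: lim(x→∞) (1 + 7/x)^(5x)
This is an exponential indeterminate form.

For exponential indeterminate forms, take the natural log:
  Let L = lim(x→∞) (1 + 7/x)^(5x)
  Then ln(L) = lim(x→∞) [exponent × ln(base)]
  Evaluate using L'Hôpital or standard limits, then exponentiate.
  L = e^(35)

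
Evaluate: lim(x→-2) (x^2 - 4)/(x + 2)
This is a standard limit.

Factor or rationalize the expression:
  lim(x→-2) (x^2 - 4)/(x + 2) = -4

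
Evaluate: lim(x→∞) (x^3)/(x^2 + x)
This is an ∞/∞ indeterminate form.

Apply L'Hôpital's rule: differentiate numerator and denominator separately.
  f(x) = x^3   ⇒   f'(x) = 3·x^2
  g(x) = x^2 + x   ⇒   g'(x) = 2·x + 1
  lim(x→∞) f'(x)/g'(x) = lim(x→∞) (3·x^2)/(2·x + 1)
  = ∞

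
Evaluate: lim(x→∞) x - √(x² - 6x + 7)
This is an ∞-∞ indeterminate form.

Combine fractions or rationalize to convert ∞-∞ to 0/0 form:
  lim(x→∞) x - √(x² - 6x + 7) = 3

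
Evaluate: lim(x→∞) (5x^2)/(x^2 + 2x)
This is an ∞/∞ indeterminate form.

Apply L'Hôpital's rule: differentiate numerator and denominator separately.
  f(x) = 5·x^2   ⇒   f'(x) = 10·x
  g(x) = x^2 + 2·x   ⇒   g'(x) = 2·x + 2
  lim(x→∞) f'(x)/g'(x) = lim(x→∞) (10·x)/(2·x + 2)
  = 5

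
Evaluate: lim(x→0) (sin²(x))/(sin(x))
This is a 0/0 indeterminate form.

Apply L'Hôpital's rule: differentiate numerator and denominator separately.
  f(x) = sin(x)^2   ⇒   f'(x) = 2·sin(x)·cos(x)
  g(x) = sin(x)   ⇒   g'(x) = cos(x)
  lim(x→0) f'(x)/g'(x) = lim(x→0) (2·sin(x)·cos(x))/(cos(x))
  = 0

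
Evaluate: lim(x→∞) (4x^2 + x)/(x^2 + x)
This is an ∞/∞ indeterminate form.

Apply L'Hôpital's rule: differentiate numerator and denominator separately.
  f(x) = 4·x^2 + x   ⇒   f'(x) = 8·x + 1
  g(x) = x^2 + x   ⇒   g'(x) = 2·x + 1
  lim(x→∞) f'(x)/g'(x) = lim(x→∞) (8·x + 1)/(2·x + 1)
  = 4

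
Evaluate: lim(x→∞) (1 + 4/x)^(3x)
This is an exponential indeterminate form.

For exponential indeterminate forms, take the natural log:
  Let L = lim(x→∞) (1 + 4/x)^(3x)
  Then ln(L) = lim(x→∞) [exponent × ln(base)]
  Evaluate using L'Hôpital or standard limits, then exponentiate.
  L = e^(12)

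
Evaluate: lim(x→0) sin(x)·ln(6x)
This is a 0·∞ indeterminate form.

Rewrite 0·∞ as a quotient (0/0 or ∞/∞ form), then apply L'Hôpital's rule:
  lim(x→0) sin(x)·ln(6x) = 0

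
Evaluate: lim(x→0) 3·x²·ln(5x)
This is a 0·∞ indeterminate form.

Rewrite 0·∞ as a quotient (0/0 or ∞/∞ form), then apply L'Hôpital's rule:
  lim(x→0) 3·x²·ln(5x) = 0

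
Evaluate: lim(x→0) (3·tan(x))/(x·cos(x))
This is a 0/0 indeterminate form.

Apply L'Hôpital's rule: differentiate numerator and denominator separately.
  f(x) = 3·tan(x)   ⇒   f'(x) = 3·tan(x)^2 + 3
  g(x) = x·cos(x)   ⇒   g'(x) = -x·sin(x) + cos(x)
  lim(x→0) f'(x)/g'(x) = lim(x→0) (3·tan(x)^2 + 3)/(-x·sin(x) + cos(x))
  = 3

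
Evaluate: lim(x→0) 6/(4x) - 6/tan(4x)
This is an ∞-∞ indeterminate form.

Combine fractions or rationalize to convert ∞-∞ to 0/0 form:
  lim(x→0) 6/(4x) - 6/tan(4x) = 0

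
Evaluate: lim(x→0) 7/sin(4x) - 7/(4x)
This is an ∞-∞ indeterminate form.

Combine fractions or rationalize to convert ∞-∞ to 0/0 form:
  lim(x→0) 7/sin(4x) - 7/(4x) = 0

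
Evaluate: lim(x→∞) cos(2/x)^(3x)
This is an exponential indeterminate form.

For exponential indeterminate forms, take the natural log:
  Let L = lim(x→∞) cos(2/x)^(3x)
  Then ln(L) = lim(x→∞) [exponent × ln(base)]
  Evaluate using L'Hôpital or standard limits, then exponentiate.
  L = 1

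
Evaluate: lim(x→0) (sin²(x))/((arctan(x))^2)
This is a 0/0 indeterminate form.

Apply L'Hôpital's rule: differentiate numerator and denominator separately.
  f(x) = sin(x)^2   ⇒   f'(x) = 2·sin(x)·cos(x)
  g(x) = atan(x)^2   ⇒   g'(x) = 2·atan(x)/(x^2 + 1)
  lim(x→0) f'(x)/g'(x) = lim(x→0) (2·sin(x)·cos(x))/(2·atan(x)/(x^2 + 1))
  = 1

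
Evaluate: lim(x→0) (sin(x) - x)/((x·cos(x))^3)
This is a 0/0 indeterminate form.

Apply L'Hôpital's rule: differentiate numerator and denominator separately.
  f(x) = -x + sin(x)   ⇒   f'(x) = cos(x) - 1
  g(x) = x^3·cos(x)^3   ⇒   g'(x) = -3·x^3·sin(x)·cos(x)^2 + 3·x^2·cos(x)^3
  lim(x→0) f'(x)/g'(x) = lim(x→0) (cos(x) - 1)/(-3·x^3·sin(x)·cos(x)^2 + 3·x^2·cos(x)^3)
  = -1/6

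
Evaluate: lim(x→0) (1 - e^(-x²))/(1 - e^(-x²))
This is a 0/0 indeterminate form.

Apply L'Hôpital's rule: differentiate numerator and denominator separately.
  f(x) = 1 - e^(-x^2)   ⇒   f'(x) = 2·x·e^(-x^2)
  g(x) = 1 - e^(-x^2)   ⇒   g'(x) = 2·x·e^(-x^2)
  lim(x→0) f'(x)/g'(x) = lim(x→0) (2·x·e^(-x^2))/(2·x·e^(-x^2))
  = 1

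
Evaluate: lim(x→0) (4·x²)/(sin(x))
This is a 0/0 indeterminate form.

Apply L'Hôpital's rule: differentiate numerator and denominator separately.
  f(x) = 4·x^2   ⇒   f'(x) = 8·x
  g(x) = sin(x)   ⇒   g'(x) = cos(x)
  lim(x→0) f'(x)/g'(x) = lim(x→0) (8·x)/(cos(x))
  = 0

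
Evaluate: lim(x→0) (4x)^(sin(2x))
This is an exponential indeterminate form.

For exponential indeterminate forms, take the natural log:
  Let L = lim(x→0) (4x)^(sin(2x))
  Then ln(L) = lim(x→0) [exponent × ln(base)]
  Evaluate using L'Hôpital or standard limits, then exponentiate.
  L = 1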